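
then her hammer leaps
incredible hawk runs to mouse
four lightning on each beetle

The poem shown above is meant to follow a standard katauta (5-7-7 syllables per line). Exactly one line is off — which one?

Line 1: then (1), her (1), hammer (2), leaps (1) → 5 ✓
Line 2: incredible (4), hawk (1), runs (1), to (1), mouse (1) → 8 (expected 7)
Line 3: four (1), lightning (2), on (1), each (1), beetle (2) → 7 ✓

Line 2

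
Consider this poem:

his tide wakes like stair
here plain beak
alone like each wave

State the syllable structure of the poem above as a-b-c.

Line 1: his(1) + tide(1) + wakes(1) + like(1) + stair(1) = 5
Line 2: here(1) + plain(1) + beak(1) = 3
Line 3: alone(2) + like(1) + each(1) + wave(1) = 5

5-3-5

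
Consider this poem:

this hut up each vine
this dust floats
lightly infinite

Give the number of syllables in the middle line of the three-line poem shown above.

3

The middle line: this (1), dust (1), floats (1) → 3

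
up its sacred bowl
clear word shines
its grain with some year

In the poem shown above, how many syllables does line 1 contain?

5

Line 1: "up its sacred bowl": 1+1+2+1 = 5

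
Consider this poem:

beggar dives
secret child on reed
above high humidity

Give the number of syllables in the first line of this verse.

3

The first line: beggar(2) + dives(1) = 3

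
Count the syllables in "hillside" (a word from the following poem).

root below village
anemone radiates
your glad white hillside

2

"hillside" has 2 syllables.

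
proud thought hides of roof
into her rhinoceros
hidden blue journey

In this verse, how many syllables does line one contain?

Line one: proud(1) + thought(1) + hides(1) + of(1) + roof(1) = 5

5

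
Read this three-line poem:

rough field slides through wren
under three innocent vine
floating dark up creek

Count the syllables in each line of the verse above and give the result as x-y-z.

Line 1: rough(1) + field(1) + slides(1) + through(1) + wren(1) = 5
Line 2: under(2) + three(1) + innocent(3) + vine(1) = 7
Line 3: floating(2) + dark(1) + up(1) + creek(1) = 5

5-7-5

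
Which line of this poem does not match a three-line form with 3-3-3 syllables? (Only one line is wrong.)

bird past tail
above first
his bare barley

Line 3

Line 1: bird(1) + past(1) + tail(1) = 3 ✓
Line 2: above(2) + first(1) = 3 ✓
Line 3: his(1) + bare(1) + barley(2) = 4 (expected 3)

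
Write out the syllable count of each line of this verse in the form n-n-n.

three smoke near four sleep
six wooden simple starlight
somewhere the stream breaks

Line 1: three(1) + smoke(1) + near(1) + four(1) + sleep(1) = 5
Line 2: six(1) + wooden(2) + simple(2) + starlight(2) = 7
Line 3: somewhere(2) + the(1) + stream(1) + breaks(1) = 5

5-7-5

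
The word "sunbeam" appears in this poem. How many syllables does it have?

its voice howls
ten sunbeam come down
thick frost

2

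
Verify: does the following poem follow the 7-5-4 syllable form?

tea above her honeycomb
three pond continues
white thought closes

Yes

Line 1: tea(1) + above(2) + her(1) + honeycomb(3) = 7 ✓
Line 2: three(1) + pond(1) + continues(3) = 5 ✓
Line 3: white(1) + thought(1) + closes(2) = 4 ✓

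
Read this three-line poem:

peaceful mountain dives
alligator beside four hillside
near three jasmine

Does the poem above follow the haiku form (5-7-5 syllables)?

Line 1: "peaceful mountain dives": 2+2+1 = 5 ✓
Line 2: "alligator beside four hillside": 4+2+1+2 = 9 (expected 7)
Line 3: "near three jasmine": 1+1+2 = 4 (expected 5)

No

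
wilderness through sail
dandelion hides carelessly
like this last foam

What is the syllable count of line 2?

8

Line 2: dandelion (4), hides (1), carelessly (3) → 8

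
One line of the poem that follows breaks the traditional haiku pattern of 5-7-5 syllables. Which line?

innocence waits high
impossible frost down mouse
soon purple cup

Line 1: "innocence waits high": 3+1+1 = 5 ✓
Line 2: "impossible frost down mouse": 4+1+1+1 = 7 ✓
Line 3: "soon purple cup": 1+2+1 = 4 (expected 5)

Line 3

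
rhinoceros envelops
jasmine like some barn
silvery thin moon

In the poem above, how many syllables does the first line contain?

The first line: rhinoceros(4) + envelops(3) = 7

7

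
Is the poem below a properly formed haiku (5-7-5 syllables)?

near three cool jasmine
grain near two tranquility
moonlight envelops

Line 1: "near three cool jasmine": 1+1+1+2 = 5 ✓
Line 2: "grain near two tranquility": 1+1+1+4 = 7 ✓
Line 3: "moonlight envelops": 2+3 = 5 ✓

Yes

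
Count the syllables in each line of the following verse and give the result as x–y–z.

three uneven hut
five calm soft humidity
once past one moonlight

Line 1: "three uneven hut": 1+3+1 = 5
Line 2: "five calm soft humidity": 1+1+1+4 = 7
Line 3: "once past one moonlight": 1+1+1+2 = 5

5–7–5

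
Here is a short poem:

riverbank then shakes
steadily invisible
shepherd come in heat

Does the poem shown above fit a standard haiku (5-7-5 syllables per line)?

Yes

Line 1: riverbank(3) + then(1) + shakes(1) = 5 ✓
Line 2: steadily(3) + invisible(4) = 7 ✓
Line 3: shepherd(2) + come(1) + in(1) + heat(1) = 5 ✓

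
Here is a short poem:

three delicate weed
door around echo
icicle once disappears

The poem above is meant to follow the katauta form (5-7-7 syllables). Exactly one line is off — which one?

The second line

Line 1: "three delicate weed": 1+3+1 = 5 ✓
Line 2: "door around echo": 1+2+2 = 5 (expected 7)
Line 3: "icicle once disappears": 3+1+3 = 7 ✓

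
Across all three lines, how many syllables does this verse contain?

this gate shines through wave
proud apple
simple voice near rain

Line 1: this (1), gate (1), shines (1), through (1), wave (1) → 5
Line 2: proud (1), apple (2) → 3
Line 3: simple (2), voice (1), near (1), rain (1) → 5
Total: 5 + 3 + 5 = 13

13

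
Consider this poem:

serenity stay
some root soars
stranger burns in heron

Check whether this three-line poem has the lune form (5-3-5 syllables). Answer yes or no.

No

Line 1: "serenity stay": 4+1 = 5 ✓
Line 2: "some root soars": 1+1+1 = 3 ✓
Line 3: "stranger burns in heron": 2+1+1+2 = 6 (expected 5)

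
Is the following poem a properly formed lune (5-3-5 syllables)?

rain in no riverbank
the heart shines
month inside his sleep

Line 1: "rain in no riverbank": 1+1+1+3 = 6 (expected 5)
Line 2: "the heart shines": 1+1+1 = 3 ✓
Line 3: "month inside his sleep": 1+2+1+1 = 5 ✓

No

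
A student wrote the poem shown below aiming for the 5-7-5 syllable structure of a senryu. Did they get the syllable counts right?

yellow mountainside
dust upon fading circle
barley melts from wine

Yes

Line 1: yellow(2) + mountainside(3) = 5 ✓
Line 2: dust(1) + upon(2) + fading(2) + circle(2) = 7 ✓
Line 3: barley(2) + melts(1) + from(1) + wine(1) = 5 ✓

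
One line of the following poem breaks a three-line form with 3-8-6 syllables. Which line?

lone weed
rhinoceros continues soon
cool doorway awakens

Line 1: lone(1) + weed(1) = 2 (expected 3)
Line 2: rhinoceros(4) + continues(3) + soon(1) = 8 ✓
Line 3: cool(1) + doorway(2) + awakens(3) = 6 ✓

Line 1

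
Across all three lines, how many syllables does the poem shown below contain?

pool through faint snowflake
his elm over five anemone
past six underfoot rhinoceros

Line 1: pool (1), through (1), faint (1), snowflake (2) → 5
Line 2: his (1), elm (1), over (2), five (1), anemone (4) → 9
Line 3: past (1), six (1), underfoot (3), rhinoceros (4) → 9
Total: 5 + 9 + 9 = 23

23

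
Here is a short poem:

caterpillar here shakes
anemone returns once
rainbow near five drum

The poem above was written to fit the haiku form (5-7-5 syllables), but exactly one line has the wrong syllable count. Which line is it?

Line 1: caterpillar(4) + here(1) + shakes(1) = 6 (expected 5)
Line 2: anemone(4) + returns(2) + once(1) = 7 ✓
Line 3: rainbow(2) + near(1) + five(1) + drum(1) = 5 ✓

The first line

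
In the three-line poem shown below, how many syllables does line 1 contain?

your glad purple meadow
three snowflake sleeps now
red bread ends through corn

Line 1: your(1) + glad(1) + purple(2) + meadow(2) = 6

6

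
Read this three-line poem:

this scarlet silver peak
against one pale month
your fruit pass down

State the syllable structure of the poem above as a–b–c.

Line 1: this(1) + scarlet(2) + silver(2) + peak(1) = 6
Line 2: against(2) + one(1) + pale(1) + month(1) = 5
Line 3: your(1) + fruit(1) + pass(1) + down(1) = 4

6–5–4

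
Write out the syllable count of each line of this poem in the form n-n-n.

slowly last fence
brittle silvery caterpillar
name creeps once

4-9-3

Line 1: "slowly last fence": 2+1+1 = 4
Line 2: "brittle silvery caterpillar": 2+3+4 = 9
Line 3: "name creeps once": 1+1+1 = 3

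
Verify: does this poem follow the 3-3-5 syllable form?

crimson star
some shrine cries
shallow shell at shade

Line 1: "crimson star": 2+1 = 3 ✓
Line 2: "some shrine cries": 1+1+1 = 3 ✓
Line 3: "shallow shell at shade": 2+1+1+1 = 5 ✓

Yes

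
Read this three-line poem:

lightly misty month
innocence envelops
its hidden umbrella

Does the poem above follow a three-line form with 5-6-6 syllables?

Line 1: lightly(2) + misty(2) + month(1) = 5 ✓
Line 2: innocence(3) + envelops(3) = 6 ✓
Line 3: its(1) + hidden(2) + umbrella(3) = 6 ✓

Yes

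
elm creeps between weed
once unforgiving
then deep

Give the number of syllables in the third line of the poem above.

The third line: then (1), deep (1) → 2

2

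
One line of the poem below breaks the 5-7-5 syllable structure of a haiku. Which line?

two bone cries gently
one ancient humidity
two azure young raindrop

Line 1: two (1), bone (1), cries (1), gently (2) → 5 ✓
Line 2: one (1), ancient (2), humidity (4) → 7 ✓
Line 3: two (1), azure (2), young (1), raindrop (2) → 6 (expected 5)

The third line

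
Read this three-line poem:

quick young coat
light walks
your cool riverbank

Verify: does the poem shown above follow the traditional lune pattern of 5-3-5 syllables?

Line 1: "quick young coat": 1+1+1 = 3 (expected 5)
Line 2: "light walks": 1+1 = 2 (expected 3)
Line 3: "your cool riverbank": 1+1+3 = 5 ✓

No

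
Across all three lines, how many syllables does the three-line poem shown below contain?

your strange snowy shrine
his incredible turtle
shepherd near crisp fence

17

Line 1: your (1), strange (1), snowy (2), shrine (1) → 5
Line 2: his (1), incredible (4), turtle (2) → 7
Line 3: shepherd (2), near (1), crisp (1), fence (1) → 5
Total: 5 + 7 + 5 = 17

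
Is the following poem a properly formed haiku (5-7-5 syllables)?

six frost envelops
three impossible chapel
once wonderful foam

Line 1: "six frost envelops": 1+1+3 = 5 ✓
Line 2: "three impossible chapel": 1+4+2 = 7 ✓
Line 3: "once wonderful foam": 1+3+1 = 5 ✓

Yes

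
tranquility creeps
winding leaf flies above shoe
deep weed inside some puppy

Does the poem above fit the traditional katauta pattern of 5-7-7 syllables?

Line 1: "tranquility creeps": 4+1 = 5 ✓
Line 2: "winding leaf flies above shoe": 2+1+1+2+1 = 7 ✓
Line 3: "deep weed inside some puppy": 1+1+2+1+2 = 7 ✓

Yes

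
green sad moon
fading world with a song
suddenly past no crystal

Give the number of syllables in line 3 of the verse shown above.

Line 3: suddenly(3) + past(1) + no(1) + crystal(2) = 7

7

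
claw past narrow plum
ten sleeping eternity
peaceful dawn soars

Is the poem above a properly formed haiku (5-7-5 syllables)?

No

Line 1: claw (1), past (1), narrow (2), plum (1) → 5 ✓
Line 2: ten (1), sleeping (2), eternity (4) → 7 ✓
Line 3: peaceful (2), dawn (1), soars (1) → 4 (expected 5)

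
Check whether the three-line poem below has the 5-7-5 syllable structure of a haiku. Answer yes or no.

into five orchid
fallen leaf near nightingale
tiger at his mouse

Yes

Line 1: "into five orchid": 2+1+2 = 5 ✓
Line 2: "fallen leaf near nightingale": 2+1+1+3 = 7 ✓
Line 3: "tiger at his mouse": 2+1+1+1 = 5 ✓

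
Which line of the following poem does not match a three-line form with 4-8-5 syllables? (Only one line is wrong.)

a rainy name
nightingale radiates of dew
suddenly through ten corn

Line 3

Line 1: a(1) + rainy(2) + name(1) = 4 ✓
Line 2: nightingale(3) + radiates(3) + of(1) + dew(1) = 8 ✓
Line 3: suddenly(3) + through(1) + ten(1) + corn(1) = 6 (expected 5)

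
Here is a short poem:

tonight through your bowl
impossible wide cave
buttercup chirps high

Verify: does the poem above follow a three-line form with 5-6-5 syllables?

Yes

Line 1: "tonight through your bowl": 2+1+1+1 = 5 ✓
Line 2: "impossible wide cave": 4+1+1 = 6 ✓
Line 3: "buttercup chirps high": 3+1+1 = 5 ✓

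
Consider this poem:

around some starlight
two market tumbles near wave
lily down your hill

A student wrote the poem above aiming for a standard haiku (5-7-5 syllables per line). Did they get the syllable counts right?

Line 1: around (2), some (1), starlight (2) → 5 ✓
Line 2: two (1), market (2), tumbles (2), near (1), wave (1) → 7 ✓
Line 3: lily (2), down (1), your (1), hill (1) → 5 ✓

Yes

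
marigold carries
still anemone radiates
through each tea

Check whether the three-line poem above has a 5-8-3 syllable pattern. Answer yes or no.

Line 1: marigold (3), carries (2) → 5 ✓
Line 2: still (1), anemone (4), radiates (3) → 8 ✓
Line 3: through (1), each (1), tea (1) → 3 ✓

Yes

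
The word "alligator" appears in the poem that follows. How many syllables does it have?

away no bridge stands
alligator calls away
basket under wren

"alligator" has 4 syllables.

4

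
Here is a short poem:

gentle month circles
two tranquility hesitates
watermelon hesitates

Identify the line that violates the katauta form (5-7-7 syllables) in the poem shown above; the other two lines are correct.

The second line

Line 1: gentle (2), month (1), circles (2) → 5 ✓
Line 2: two (1), tranquility (4), hesitates (3) → 8 (expected 7)
Line 3: watermelon (4), hesitates (3) → 7 ✓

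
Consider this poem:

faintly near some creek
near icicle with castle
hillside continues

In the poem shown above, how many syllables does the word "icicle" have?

"icicle" has 3 syllables.

3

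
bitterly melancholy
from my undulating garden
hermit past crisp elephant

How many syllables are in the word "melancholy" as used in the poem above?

4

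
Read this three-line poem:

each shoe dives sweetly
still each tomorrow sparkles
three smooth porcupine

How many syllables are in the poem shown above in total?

17

Line 1: each(1) + shoe(1) + dives(1) + sweetly(2) = 5
Line 2: still(1) + each(1) + tomorrow(3) + sparkles(2) = 7
Line 3: three(1) + smooth(1) + porcupine(3) = 5
Total: 5 + 7 + 5 = 17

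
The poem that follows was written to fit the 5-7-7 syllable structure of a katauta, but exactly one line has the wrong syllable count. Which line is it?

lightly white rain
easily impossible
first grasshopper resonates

Line 1: lightly (2), white (1), rain (1) → 4 (expected 5)
Line 2: easily (3), impossible (4) → 7 ✓
Line 3: first (1), grasshopper (3), resonates (3) → 7 ✓

Line 1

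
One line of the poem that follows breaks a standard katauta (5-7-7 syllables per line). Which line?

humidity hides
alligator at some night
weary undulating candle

Line 1: "humidity hides": 4+1 = 5 ✓
Line 2: "alligator at some night": 4+1+1+1 = 7 ✓
Line 3: "weary undulating candle": 2+4+2 = 8 (expected 7)

Line 3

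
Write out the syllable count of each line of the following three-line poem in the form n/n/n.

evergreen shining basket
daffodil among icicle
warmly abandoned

7/8/5

Line 1: "evergreen shining basket": 3+2+2 = 7
Line 2: "daffodil among icicle": 3+2+3 = 8
Line 3: "warmly abandoned": 2+3 = 5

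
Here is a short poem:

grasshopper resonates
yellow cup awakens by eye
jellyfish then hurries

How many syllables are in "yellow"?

2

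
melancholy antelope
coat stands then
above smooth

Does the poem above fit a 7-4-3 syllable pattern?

Line 1: "melancholy antelope": 4+3 = 7 ✓
Line 2: "coat stands then": 1+1+1 = 3 (expected 4)
Line 3: "above smooth": 2+1 = 3 ✓

No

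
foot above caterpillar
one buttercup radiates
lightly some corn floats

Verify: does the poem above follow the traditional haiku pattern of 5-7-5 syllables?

Line 1: foot(1) + above(2) + caterpillar(4) = 7 (expected 5)
Line 2: one(1) + buttercup(3) + radiates(3) = 7 ✓
Line 3: lightly(2) + some(1) + corn(1) + floats(1) = 5 ✓

No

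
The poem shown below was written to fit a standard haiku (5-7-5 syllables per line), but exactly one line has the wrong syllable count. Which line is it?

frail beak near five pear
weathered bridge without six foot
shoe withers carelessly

Line 1: frail(1) + beak(1) + near(1) + five(1) + pear(1) = 5 ✓
Line 2: weathered(2) + bridge(1) + without(2) + six(1) + foot(1) = 7 ✓
Line 3: shoe(1) + withers(2) + carelessly(3) = 6 (expected 5)

Line 3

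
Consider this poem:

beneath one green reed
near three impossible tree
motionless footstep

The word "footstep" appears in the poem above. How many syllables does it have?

2

"footstep" has 2 syllables.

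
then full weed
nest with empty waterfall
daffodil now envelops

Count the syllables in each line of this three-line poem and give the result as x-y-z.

Line 1: then (1), full (1), weed (1) → 3
Line 2: nest (1), with (1), empty (2), waterfall (3) → 7
Line 3: daffodil (3), now (1), envelops (3) → 7

3-7-7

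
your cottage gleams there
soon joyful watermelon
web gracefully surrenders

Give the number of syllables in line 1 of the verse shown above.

5

Line 1: "your cottage gleams there": 1+2+1+1 = 5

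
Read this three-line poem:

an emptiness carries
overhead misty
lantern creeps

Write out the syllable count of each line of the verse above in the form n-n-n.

Line 1: an (1), emptiness (3), carries (2) → 6
Line 2: overhead (3), misty (2) → 5
Line 3: lantern (2), creeps (1) → 3

6-5-3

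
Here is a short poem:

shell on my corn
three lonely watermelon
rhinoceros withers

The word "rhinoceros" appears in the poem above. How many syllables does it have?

4

"rhinoceros" has 4 syllables.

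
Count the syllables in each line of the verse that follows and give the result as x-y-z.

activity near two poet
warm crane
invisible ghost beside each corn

8-2-9

Line 1: "activity near two poet": 4+1+1+2 = 8
Line 2: "warm crane": 1+1 = 2
Line 3: "invisible ghost beside each corn": 4+1+2+1+1 = 9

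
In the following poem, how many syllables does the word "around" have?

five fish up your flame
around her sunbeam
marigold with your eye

2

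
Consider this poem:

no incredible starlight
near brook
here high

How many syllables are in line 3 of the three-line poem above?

2

Line 3: "here high": 1+1 = 2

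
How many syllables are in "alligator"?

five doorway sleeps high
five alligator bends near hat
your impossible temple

"alligator" has 4 syllables.

4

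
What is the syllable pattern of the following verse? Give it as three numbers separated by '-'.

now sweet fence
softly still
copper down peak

3-3-4

Line 1: now(1) + sweet(1) + fence(1) = 3
Line 2: softly(2) + still(1) = 3
Line 3: copper(2) + down(1) + peak(1) = 4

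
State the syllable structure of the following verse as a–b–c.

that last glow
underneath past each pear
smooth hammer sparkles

3–6–5

Line 1: that(1) + last(1) + glow(1) = 3
Line 2: underneath(3) + past(1) + each(1) + pear(1) = 6
Line 3: smooth(1) + hammer(2) + sparkles(2) = 5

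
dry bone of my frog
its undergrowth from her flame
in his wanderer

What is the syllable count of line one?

Line one: dry(1) + bone(1) + of(1) + my(1) + frog(1) = 5

5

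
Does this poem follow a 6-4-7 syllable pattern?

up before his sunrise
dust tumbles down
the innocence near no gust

Line 1: up(1) + before(2) + his(1) + sunrise(2) = 6 ✓
Line 2: dust(1) + tumbles(2) + down(1) = 4 ✓
Line 3: the(1) + innocence(3) + near(1) + no(1) + gust(1) = 7 ✓

Yes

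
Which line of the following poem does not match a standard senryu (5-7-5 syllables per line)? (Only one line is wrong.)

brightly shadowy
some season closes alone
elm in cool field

Line 3

Line 1: brightly (2), shadowy (3) → 5 ✓
Line 2: some (1), season (2), closes (2), alone (2) → 7 ✓
Line 3: elm (1), in (1), cool (1), field (1) → 4 (expected 5)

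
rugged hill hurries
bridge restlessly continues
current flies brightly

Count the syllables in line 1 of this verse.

5

Line 1: rugged(2) + hill(1) + hurries(2) = 5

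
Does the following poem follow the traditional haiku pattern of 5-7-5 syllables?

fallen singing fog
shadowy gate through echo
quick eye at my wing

Yes

Line 1: fallen(2) + singing(2) + fog(1) = 5 ✓
Line 2: shadowy(3) + gate(1) + through(1) + echo(2) = 7 ✓
Line 3: quick(1) + eye(1) + at(1) + my(1) + wing(1) = 5 ✓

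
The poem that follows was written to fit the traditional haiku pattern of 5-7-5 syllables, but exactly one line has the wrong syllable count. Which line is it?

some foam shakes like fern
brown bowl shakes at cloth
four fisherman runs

Line 1: "some foam shakes like fern": 1+1+1+1+1 = 5 ✓
Line 2: "brown bowl shakes at cloth": 1+1+1+1+1 = 5 (expected 7)
Line 3: "four fisherman runs": 1+3+1 = 5 ✓

Line 2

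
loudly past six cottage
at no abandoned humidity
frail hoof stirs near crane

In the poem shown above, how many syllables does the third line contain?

The third line: "frail hoof stirs near crane": 1+1+1+1+1 = 5

5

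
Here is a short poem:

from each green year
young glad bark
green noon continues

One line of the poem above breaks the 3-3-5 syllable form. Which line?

Line 1: from (1), each (1), green (1), year (1) → 4 (expected 3)
Line 2: young (1), glad (1), bark (1) → 3 ✓
Line 3: green (1), noon (1), continues (3) → 5 ✓

The first line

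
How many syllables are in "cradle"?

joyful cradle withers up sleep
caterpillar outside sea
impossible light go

2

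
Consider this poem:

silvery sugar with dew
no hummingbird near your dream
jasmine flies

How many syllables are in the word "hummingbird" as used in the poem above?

3

"hummingbird" has 3 syllables.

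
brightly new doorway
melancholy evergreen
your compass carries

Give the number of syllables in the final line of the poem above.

5

The final line: your (1), compass (2), carries (2) → 5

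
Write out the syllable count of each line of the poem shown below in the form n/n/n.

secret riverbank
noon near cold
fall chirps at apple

5/3/5

Line 1: secret(2) + riverbank(3) = 5
Line 2: noon(1) + near(1) + cold(1) = 3
Line 3: fall(1) + chirps(1) + at(1) + apple(2) = 5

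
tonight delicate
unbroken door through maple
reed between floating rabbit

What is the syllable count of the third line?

The third line: reed (1), between (2), floating (2), rabbit (2) → 7

7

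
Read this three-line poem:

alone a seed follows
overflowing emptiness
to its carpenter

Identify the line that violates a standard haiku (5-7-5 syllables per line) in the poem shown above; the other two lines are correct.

Line 1: alone(2) + a(1) + seed(1) + follows(2) = 6 (expected 5)
Line 2: overflowing(4) + emptiness(3) = 7 ✓
Line 3: to(1) + its(1) + carpenter(3) = 5 ✓

The first line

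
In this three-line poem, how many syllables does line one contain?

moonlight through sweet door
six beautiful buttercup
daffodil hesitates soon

Line one: "moonlight through sweet door": 2+1+1+1 = 5

5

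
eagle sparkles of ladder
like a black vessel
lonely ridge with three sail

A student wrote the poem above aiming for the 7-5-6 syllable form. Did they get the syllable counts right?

Line 1: eagle (2), sparkles (2), of (1), ladder (2) → 7 ✓
Line 2: like (1), a (1), black (1), vessel (2) → 5 ✓
Line 3: lonely (2), ridge (1), with (1), three (1), sail (1) → 6 ✓

Yes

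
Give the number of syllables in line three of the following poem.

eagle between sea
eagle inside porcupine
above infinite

5

Line three: "above infinite": 2+3 = 5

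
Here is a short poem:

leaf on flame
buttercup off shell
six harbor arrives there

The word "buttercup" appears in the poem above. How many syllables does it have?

3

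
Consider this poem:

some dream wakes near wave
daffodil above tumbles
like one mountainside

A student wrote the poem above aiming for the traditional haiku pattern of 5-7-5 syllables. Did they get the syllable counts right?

Line 1: some (1), dream (1), wakes (1), near (1), wave (1) → 5 ✓
Line 2: daffodil (3), above (2), tumbles (2) → 7 ✓
Line 3: like (1), one (1), mountainside (3) → 5 ✓

Yes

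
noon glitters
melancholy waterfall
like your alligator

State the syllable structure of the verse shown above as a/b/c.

3/7/6

Line 1: noon (1), glitters (2) → 3
Line 2: melancholy (4), waterfall (3) → 7
Line 3: like (1), your (1), alligator (4) → 6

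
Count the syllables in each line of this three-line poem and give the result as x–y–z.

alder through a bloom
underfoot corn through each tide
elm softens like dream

5–7–5

Line 1: alder (2), through (1), a (1), bloom (1) → 5
Line 2: underfoot (3), corn (1), through (1), each (1), tide (1) → 7
Line 3: elm (1), softens (2), like (1), dream (1) → 5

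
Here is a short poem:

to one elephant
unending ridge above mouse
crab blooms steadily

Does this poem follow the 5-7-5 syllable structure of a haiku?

Line 1: to(1) + one(1) + elephant(3) = 5 ✓
Line 2: unending(3) + ridge(1) + above(2) + mouse(1) = 7 ✓
Line 3: crab(1) + blooms(1) + steadily(3) = 5 ✓

Yes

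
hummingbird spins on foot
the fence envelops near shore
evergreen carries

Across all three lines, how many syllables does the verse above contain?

18

Line 1: hummingbird(3) + spins(1) + on(1) + foot(1) = 6
Line 2: the(1) + fence(1) + envelops(3) + near(1) + shore(1) = 7
Line 3: evergreen(3) + carries(2) = 5
Total: 6 + 7 + 5 = 18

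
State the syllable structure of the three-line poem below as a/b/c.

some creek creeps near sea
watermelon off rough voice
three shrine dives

Line 1: some (1), creek (1), creeps (1), near (1), sea (1) → 5
Line 2: watermelon (4), off (1), rough (1), voice (1) → 7
Line 3: three (1), shrine (1), dives (1) → 3

5/7/3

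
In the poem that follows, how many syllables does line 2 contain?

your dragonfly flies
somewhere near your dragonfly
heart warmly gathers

7

Line 2: somewhere(2) + near(1) + your(1) + dragonfly(3) = 7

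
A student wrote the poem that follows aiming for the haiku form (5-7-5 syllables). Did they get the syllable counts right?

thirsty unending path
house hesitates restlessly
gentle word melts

No

Line 1: thirsty (2), unending (3), path (1) → 6 (expected 5)
Line 2: house (1), hesitates (3), restlessly (3) → 7 ✓
Line 3: gentle (2), word (1), melts (1) → 4 (expected 5)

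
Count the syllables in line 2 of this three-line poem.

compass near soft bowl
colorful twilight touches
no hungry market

Line 2: "colorful twilight touches": 3+2+2 = 7

7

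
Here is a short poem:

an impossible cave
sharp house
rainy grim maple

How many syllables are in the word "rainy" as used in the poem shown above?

"rainy" has 2 syllables.

2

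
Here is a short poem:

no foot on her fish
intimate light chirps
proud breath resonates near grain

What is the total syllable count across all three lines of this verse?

17

Line 1: no (1), foot (1), on (1), her (1), fish (1) → 5
Line 2: intimate (3), light (1), chirps (1) → 5
Line 3: proud (1), breath (1), resonates (3), near (1), grain (1) → 7
Total: 5 + 5 + 7 = 17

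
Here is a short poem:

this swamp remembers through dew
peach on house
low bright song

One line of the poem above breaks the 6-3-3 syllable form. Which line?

Line 1: this(1) + swamp(1) + remembers(3) + through(1) + dew(1) = 7 (expected 6)
Line 2: peach(1) + on(1) + house(1) = 3 ✓
Line 3: low(1) + bright(1) + song(1) = 3 ✓

Line 1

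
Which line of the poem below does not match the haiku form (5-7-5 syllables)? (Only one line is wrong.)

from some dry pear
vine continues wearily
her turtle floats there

Line 1

Line 1: from(1) + some(1) + dry(1) + pear(1) = 4 (expected 5)
Line 2: vine(1) + continues(3) + wearily(3) = 7 ✓
Line 3: her(1) + turtle(2) + floats(1) + there(1) = 5 ✓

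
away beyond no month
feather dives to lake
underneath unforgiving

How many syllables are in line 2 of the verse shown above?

Line 2: feather (2), dives (1), to (1), lake (1) → 5

5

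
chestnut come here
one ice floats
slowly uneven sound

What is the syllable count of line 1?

Line 1: chestnut(2) + come(1) + here(1) = 4

4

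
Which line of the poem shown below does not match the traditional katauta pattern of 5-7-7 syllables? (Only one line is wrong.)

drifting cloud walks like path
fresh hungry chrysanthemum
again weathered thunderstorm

The first line

Line 1: drifting(2) + cloud(1) + walks(1) + like(1) + path(1) = 6 (expected 5)
Line 2: fresh(1) + hungry(2) + chrysanthemum(4) = 7 ✓
Line 3: again(2) + weathered(2) + thunderstorm(3) = 7 ✓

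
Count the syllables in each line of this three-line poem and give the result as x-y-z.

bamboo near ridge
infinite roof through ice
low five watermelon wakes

Line 1: "bamboo near ridge": 2+1+1 = 4
Line 2: "infinite roof through ice": 3+1+1+1 = 6
Line 3: "low five watermelon wakes": 1+1+4+1 = 7

4-6-7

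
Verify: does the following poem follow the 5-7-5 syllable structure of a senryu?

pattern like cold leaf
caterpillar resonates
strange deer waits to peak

Line 1: pattern (2), like (1), cold (1), leaf (1) → 5 ✓
Line 2: caterpillar (4), resonates (3) → 7 ✓
Line 3: strange (1), deer (1), waits (1), to (1), peak (1) → 5 ✓

Yes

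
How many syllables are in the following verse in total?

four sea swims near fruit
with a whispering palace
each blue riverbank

17

Line 1: "four sea swims near fruit": 1+1+1+1+1 = 5
Line 2: "with a whispering palace": 1+1+3+2 = 7
Line 3: "each blue riverbank": 1+1+3 = 5
Total: 5 + 7 + 5 = 17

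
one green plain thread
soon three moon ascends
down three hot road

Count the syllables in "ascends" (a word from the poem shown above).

2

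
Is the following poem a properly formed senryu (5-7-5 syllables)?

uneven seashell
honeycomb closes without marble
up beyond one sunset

Line 1: uneven(3) + seashell(2) = 5 ✓
Line 2: honeycomb(3) + closes(2) + without(2) + marble(2) = 9 (expected 7)
Line 3: up(1) + beyond(2) + one(1) + sunset(2) = 6 (expected 5)

No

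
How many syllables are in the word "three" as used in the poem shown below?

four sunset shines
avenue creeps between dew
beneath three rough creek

1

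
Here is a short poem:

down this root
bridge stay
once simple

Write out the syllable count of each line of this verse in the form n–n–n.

Line 1: down(1) + this(1) + root(1) = 3
Line 2: bridge(1) + stay(1) = 2
Line 3: once(1) + simple(2) = 3

3–2–3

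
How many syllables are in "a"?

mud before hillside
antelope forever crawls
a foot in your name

1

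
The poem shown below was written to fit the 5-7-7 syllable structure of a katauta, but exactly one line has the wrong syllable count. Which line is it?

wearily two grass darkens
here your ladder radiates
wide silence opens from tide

Line 1: wearily(3) + two(1) + grass(1) + darkens(2) = 7 (expected 5)
Line 2: here(1) + your(1) + ladder(2) + radiates(3) = 7 ✓
Line 3: wide(1) + silence(2) + opens(2) + from(1) + tide(1) = 7 ✓

Line 1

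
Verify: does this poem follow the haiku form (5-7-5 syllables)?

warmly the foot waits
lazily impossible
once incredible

Line 1: warmly (2), the (1), foot (1), waits (1) → 5 ✓
Line 2: lazily (3), impossible (4) → 7 ✓
Line 3: once (1), incredible (4) → 5 ✓

Yes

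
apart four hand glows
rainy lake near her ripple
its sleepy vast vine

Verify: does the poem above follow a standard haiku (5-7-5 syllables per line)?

Yes

Line 1: apart (2), four (1), hand (1), glows (1) → 5 ✓
Line 2: rainy (2), lake (1), near (1), her (1), ripple (2) → 7 ✓
Line 3: its (1), sleepy (2), vast (1), vine (1) → 5 ✓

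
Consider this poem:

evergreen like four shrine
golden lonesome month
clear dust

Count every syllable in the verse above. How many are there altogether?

Line 1: evergreen (3), like (1), four (1), shrine (1) → 6
Line 2: golden (2), lonesome (2), month (1) → 5
Line 3: clear (1), dust (1) → 2
Total: 6 + 5 + 2 = 13

13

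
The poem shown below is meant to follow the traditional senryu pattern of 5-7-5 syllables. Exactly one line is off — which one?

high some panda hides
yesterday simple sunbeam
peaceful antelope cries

Line 3

Line 1: high (1), some (1), panda (2), hides (1) → 5 ✓
Line 2: yesterday (3), simple (2), sunbeam (2) → 7 ✓
Line 3: peaceful (2), antelope (3), cries (1) → 6 (expected 5)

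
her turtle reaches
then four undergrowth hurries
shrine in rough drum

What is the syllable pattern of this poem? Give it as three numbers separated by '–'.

Line 1: "her turtle reaches": 1+2+2 = 5
Line 2: "then four undergrowth hurries": 1+1+3+2 = 7
Line 3: "shrine in rough drum": 1+1+1+1 = 4

5–7–4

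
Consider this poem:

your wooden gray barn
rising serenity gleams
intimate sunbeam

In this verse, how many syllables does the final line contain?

5

The final line: intimate (3), sunbeam (2) → 5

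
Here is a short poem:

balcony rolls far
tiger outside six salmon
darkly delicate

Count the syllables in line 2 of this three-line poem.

Line 2: tiger(2) + outside(2) + six(1) + salmon(2) = 7

7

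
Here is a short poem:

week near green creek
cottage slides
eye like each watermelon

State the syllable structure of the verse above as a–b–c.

4–3–7

Line 1: week(1) + near(1) + green(1) + creek(1) = 4
Line 2: cottage(2) + slides(1) = 3
Line 3: eye(1) + like(1) + each(1) + watermelon(4) = 7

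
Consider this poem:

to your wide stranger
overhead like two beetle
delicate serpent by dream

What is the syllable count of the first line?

The first line: to(1) + your(1) + wide(1) + stranger(2) = 5

5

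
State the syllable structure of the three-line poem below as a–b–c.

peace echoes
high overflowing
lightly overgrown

3–5–5

Line 1: peace (1), echoes (2) → 3
Line 2: high (1), overflowing (4) → 5
Line 3: lightly (2), overgrown (3) → 5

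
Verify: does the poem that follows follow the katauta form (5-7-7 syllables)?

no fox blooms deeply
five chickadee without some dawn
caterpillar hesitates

Line 1: no (1), fox (1), blooms (1), deeply (2) → 5 ✓
Line 2: five (1), chickadee (3), without (2), some (1), dawn (1) → 8 (expected 7)
Line 3: caterpillar (4), hesitates (3) → 7 ✓

No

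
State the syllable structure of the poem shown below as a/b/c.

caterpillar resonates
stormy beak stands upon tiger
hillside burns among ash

Line 1: caterpillar(4) + resonates(3) = 7
Line 2: stormy(2) + beak(1) + stands(1) + upon(2) + tiger(2) = 8
Line 3: hillside(2) + burns(1) + among(2) + ash(1) = 6

7/8/6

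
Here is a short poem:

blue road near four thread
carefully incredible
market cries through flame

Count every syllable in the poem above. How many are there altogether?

Line 1: blue (1), road (1), near (1), four (1), thread (1) → 5
Line 2: carefully (3), incredible (4) → 7
Line 3: market (2), cries (1), through (1), flame (1) → 5
Total: 5 + 7 + 5 = 17

17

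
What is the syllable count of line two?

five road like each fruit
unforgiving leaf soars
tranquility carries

6

Line two: unforgiving (4), leaf (1), soars (1) → 6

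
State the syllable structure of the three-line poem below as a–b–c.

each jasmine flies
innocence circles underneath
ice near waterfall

Line 1: "each jasmine flies": 1+2+1 = 4
Line 2: "innocence circles underneath": 3+2+3 = 8
Line 3: "ice near waterfall": 1+1+3 = 5

4–8–5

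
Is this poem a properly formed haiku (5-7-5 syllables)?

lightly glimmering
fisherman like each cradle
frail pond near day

No

Line 1: lightly (2), glimmering (3) → 5 ✓
Line 2: fisherman (3), like (1), each (1), cradle (2) → 7 ✓
Line 3: frail (1), pond (1), near (1), day (1) → 4 (expected 5)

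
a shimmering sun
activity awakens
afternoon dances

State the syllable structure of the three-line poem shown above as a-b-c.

Line 1: a (1), shimmering (3), sun (1) → 5
Line 2: activity (4), awakens (3) → 7
Line 3: afternoon (3), dances (2) → 5

5-7-5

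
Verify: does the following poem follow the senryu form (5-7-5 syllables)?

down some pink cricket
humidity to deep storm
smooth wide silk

Line 1: down(1) + some(1) + pink(1) + cricket(2) = 5 ✓
Line 2: humidity(4) + to(1) + deep(1) + storm(1) = 7 ✓
Line 3: smooth(1) + wide(1) + silk(1) = 3 (expected 5)

No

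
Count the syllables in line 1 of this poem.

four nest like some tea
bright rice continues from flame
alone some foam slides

Line 1: "four nest like some tea": 1+1+1+1+1 = 5

5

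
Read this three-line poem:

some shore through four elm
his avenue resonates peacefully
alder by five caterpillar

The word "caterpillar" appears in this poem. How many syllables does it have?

4

"caterpillar" has 4 syllables.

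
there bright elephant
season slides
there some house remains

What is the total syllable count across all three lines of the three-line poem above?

Line 1: "there bright elephant": 1+1+3 = 5
Line 2: "season slides": 2+1 = 3
Line 3: "there some house remains": 1+1+1+2 = 5
Total: 5 + 3 + 5 = 13

13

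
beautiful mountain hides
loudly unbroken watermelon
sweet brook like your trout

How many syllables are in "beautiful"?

3

"beautiful" has 3 syllables.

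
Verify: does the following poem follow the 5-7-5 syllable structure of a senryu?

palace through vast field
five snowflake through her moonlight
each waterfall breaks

Line 1: palace(2) + through(1) + vast(1) + field(1) = 5 ✓
Line 2: five(1) + snowflake(2) + through(1) + her(1) + moonlight(2) = 7 ✓
Line 3: each(1) + waterfall(3) + breaks(1) = 5 ✓

Yes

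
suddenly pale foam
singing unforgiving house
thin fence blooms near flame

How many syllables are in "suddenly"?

3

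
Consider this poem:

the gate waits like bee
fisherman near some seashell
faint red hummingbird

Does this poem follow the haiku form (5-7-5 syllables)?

Line 1: the(1) + gate(1) + waits(1) + like(1) + bee(1) = 5 ✓
Line 2: fisherman(3) + near(1) + some(1) + seashell(2) = 7 ✓
Line 3: faint(1) + red(1) + hummingbird(3) = 5 ✓

Yes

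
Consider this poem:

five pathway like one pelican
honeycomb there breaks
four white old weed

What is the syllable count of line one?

Line one: "five pathway like one pelican": 1+2+1+1+3 = 8

8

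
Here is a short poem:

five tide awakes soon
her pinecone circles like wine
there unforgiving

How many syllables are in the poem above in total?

Line 1: "five tide awakes soon": 1+1+2+1 = 5
Line 2: "her pinecone circles like wine": 1+2+2+1+1 = 7
Line 3: "there unforgiving": 1+4 = 5
Total: 5 + 7 + 5 = 17

17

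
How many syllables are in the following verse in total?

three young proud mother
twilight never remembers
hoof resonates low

Line 1: three(1) + young(1) + proud(1) + mother(2) = 5
Line 2: twilight(2) + never(2) + remembers(3) = 7
Line 3: hoof(1) + resonates(3) + low(1) = 5
Total: 5 + 7 + 5 = 17

17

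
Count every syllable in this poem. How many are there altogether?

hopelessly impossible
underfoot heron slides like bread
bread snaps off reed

Line 1: "hopelessly impossible": 3+4 = 7
Line 2: "underfoot heron slides like bread": 3+2+1+1+1 = 8
Line 3: "bread snaps off reed": 1+1+1+1 = 4
Total: 7 + 8 + 4 = 19

19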